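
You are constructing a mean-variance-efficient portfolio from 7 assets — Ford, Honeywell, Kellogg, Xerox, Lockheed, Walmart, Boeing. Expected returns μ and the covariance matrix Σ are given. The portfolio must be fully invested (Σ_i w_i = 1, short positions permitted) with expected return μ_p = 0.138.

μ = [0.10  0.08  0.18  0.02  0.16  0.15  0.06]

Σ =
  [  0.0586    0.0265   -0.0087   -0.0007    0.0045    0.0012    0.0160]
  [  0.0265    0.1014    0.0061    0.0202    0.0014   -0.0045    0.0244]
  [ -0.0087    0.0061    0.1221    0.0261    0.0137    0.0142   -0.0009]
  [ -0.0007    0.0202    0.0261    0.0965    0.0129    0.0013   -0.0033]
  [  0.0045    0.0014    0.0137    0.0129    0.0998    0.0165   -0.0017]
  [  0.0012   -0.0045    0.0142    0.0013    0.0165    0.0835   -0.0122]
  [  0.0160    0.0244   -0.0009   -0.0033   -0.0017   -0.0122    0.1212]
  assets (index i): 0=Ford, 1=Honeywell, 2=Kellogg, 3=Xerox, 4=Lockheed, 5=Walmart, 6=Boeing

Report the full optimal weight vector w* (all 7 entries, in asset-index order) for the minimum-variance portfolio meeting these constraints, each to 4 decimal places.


g=Σ⁻¹μ = [1.5283  0.3377  1.3575  -0.3815  1.1688  1.3925  0.3816]
h=Σ⁻¹𝟙 = [13.9678  3.0151  5.5361  7.6427  5.9445  10.7569  7.2153]
a=μᵀg=0.835344  b=𝟙ᵀg=5.784913  c=𝟙ᵀh=54.078380  D=ac−b²=11.708820
λ₁=(c·0.138−b)/D = (54.078380·0.138−5.784913)/11.708820 = 0.143302
λ₂=(a−b·0.138)/D = (0.835344−5.784913·0.138)/11.708820 = 0.003162
w* = 0.143302·g + 0.003162·h:
  w_0 = 0.143302·1.5283 + 0.003162·13.9678 = 0.2632  (Ford)
  w_1 = 0.143302·0.3377 + 0.003162·3.0151 = 0.0579  (Honeywell)
  w_2 = 0.143302·1.3575 + 0.003162·5.5361 = 0.2120  (Kellogg)
  w_3 = 0.143302·-0.3815 + 0.003162·7.6427 = -0.0305  (Xerox)
  w_4 = 0.143302·1.1688 + 0.003162·5.9445 = 0.1863  (Lockheed)
  w_5 = 0.143302·1.3925 + 0.003162·10.7569 = 0.2336  (Walmart)
  w_6 = 0.143302·0.3816 + 0.003162·7.2153 = 0.0775  (Boeing)
Σw_i=1.0000  μᵀw=0.1380
σ²=wᵀΣw=λ₁·μ_p+λ₂ = 0.143302·0.138 + 0.003162 = 0.022938 ≈ 0.0229

0.2632  0.0579  0.2120  -0.0305  0.1863  0.2336  0.0775


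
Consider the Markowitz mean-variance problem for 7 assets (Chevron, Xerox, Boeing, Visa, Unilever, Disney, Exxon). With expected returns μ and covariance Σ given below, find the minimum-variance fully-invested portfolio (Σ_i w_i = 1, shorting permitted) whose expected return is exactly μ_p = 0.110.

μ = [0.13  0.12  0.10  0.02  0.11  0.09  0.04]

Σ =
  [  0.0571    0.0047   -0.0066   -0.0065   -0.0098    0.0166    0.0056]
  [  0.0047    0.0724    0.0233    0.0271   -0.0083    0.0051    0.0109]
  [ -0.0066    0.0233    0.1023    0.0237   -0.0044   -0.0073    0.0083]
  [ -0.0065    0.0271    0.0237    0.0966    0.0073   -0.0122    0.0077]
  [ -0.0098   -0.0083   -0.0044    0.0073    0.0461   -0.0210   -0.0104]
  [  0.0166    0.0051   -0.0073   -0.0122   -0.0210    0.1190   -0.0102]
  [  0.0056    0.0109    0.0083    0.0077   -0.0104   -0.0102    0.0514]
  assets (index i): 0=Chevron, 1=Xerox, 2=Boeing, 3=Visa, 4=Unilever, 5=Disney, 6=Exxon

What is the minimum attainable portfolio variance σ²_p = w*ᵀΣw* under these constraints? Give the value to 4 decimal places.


0.0099

g=Σ⁻¹μ = [2.4619  1.5954  1.0828  -0.6012  4.2029  1.1916  1.1737]
h=Σ⁻¹𝟙 = [18.2281  7.9109  9.0107  4.1231  39.9650  15.6855  24.9180]
a=μᵀg=1.224258  b=𝟙ᵀg=11.107067  c=𝟙ᵀh=119.841404  D=ac−b²=23.349815
λ₁=(c·0.110−b)/D = (119.841404·0.110−11.107067)/23.349815 = 0.088887
λ₂=(a−b·0.110)/D = (1.224258−11.107067·0.110)/23.349815 = 0.000106
w* = 0.088887·g + 0.000106·h:
  w_0 = 0.088887·2.4619 + 0.000106·18.2281 = 0.2208  (Chevron)
  w_1 = 0.088887·1.5954 + 0.000106·7.9109 = 0.1426  (Xerox)
  w_2 = 0.088887·1.0828 + 0.000106·9.0107 = 0.0972  (Boeing)
  w_3 = 0.088887·-0.6012 + 0.000106·4.1231 = -0.0530  (Visa)
  w_4 = 0.088887·4.2029 + 0.000106·39.9650 = 0.3778  (Unilever)
  w_5 = 0.088887·1.1916 + 0.000106·15.6855 = 0.1076  (Disney)
  w_6 = 0.088887·1.1737 + 0.000106·24.9180 = 0.1070  (Exxon)
Σw_i=1.0000  μᵀw=0.1100
σ²=wᵀΣw=λ₁·μ_p+λ₂ = 0.088887·0.110 + 0.000106 = 0.009884 ≈ 0.0099


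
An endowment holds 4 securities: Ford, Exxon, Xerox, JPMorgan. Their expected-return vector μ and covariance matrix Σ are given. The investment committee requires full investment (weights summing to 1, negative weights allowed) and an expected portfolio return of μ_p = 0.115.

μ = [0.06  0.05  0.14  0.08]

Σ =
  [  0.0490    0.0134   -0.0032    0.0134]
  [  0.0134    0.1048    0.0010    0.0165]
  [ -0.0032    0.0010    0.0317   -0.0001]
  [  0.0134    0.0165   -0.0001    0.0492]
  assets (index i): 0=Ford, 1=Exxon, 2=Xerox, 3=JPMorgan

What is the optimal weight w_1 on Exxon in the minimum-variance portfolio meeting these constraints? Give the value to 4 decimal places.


0.0116

p=Σ⁻¹μ = [1.1433  0.0836  4.5333  1.2958]
q=Σ⁻¹𝟙 = [17.4275  4.7862  33.1983  14.0410]
a=μᵀp=0.811101  b=𝟙ᵀp=7.056007  c=𝟙ᵀq=69.453078  D=ac−b²=6.546232
λ₁=(c·0.115−b)/D = (69.453078·0.115−7.056007)/6.546232 = 0.142234
λ₂=(a−b·0.115)/D = (0.811101−7.056007·0.115)/6.546232 = -0.000052
w* = 0.142234·p + -0.000052·q:
  w_0 = 0.142234·1.1433 + -0.000052·17.4275 = 0.1617  (Ford)
  w_1 = 0.142234·0.0836 + -0.000052·4.7862 = 0.0116  (Exxon)
  w_2 = 0.142234·4.5333 + -0.000052·33.1983 = 0.6431  (Xerox)
  w_3 = 0.142234·1.2958 + -0.000052·14.0410 = 0.1836  (JPMorgan)
Σw_i=1.0000  μᵀw=0.1150
σ²=wᵀΣw=λ₁·μ_p+λ₂ = 0.142234·0.115 + -0.000052 = 0.016305 ≈ 0.0163


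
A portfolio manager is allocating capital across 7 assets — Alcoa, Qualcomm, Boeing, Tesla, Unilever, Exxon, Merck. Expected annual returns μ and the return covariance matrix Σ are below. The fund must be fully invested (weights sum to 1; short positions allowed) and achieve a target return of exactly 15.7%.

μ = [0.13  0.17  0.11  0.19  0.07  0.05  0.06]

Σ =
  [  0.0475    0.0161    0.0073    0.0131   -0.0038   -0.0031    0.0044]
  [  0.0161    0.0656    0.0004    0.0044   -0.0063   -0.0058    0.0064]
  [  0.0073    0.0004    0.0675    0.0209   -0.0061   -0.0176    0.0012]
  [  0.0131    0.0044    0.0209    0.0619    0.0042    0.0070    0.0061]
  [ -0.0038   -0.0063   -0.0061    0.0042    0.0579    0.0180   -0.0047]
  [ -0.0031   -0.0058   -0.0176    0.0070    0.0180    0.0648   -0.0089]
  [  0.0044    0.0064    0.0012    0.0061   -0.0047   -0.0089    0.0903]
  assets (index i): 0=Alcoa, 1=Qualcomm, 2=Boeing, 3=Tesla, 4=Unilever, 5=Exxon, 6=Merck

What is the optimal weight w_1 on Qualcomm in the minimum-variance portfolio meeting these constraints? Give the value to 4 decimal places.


g=Σ⁻¹μ = [1.3520  2.2752  1.1818  1.9959  1.2979  0.8449  0.4376]
h=Σ⁻¹𝟙 = [14.6867  13.6034  19.1601  1.1189  16.5640  19.4611  11.8445]
a=μᵀg=1.231110  b=𝟙ᵀg=9.385231  c=𝟙ᵀh=96.438496  D=ac−b²=30.643826
λ₁=(c·0.157−b)/D = (96.438496·0.157−9.385231)/30.643826 = 0.187823
λ₂=(a−b·0.157)/D = (1.231110−9.385231·0.157)/30.643826 = -0.007909
w* = 0.187823·g + -0.007909·h:
  w_0 = 0.187823·1.3520 + -0.007909·14.6867 = 0.1378  (Alcoa)
  w_1 = 0.187823·2.2752 + -0.007909·13.6034 = 0.3197  (Qualcomm)
  w_2 = 0.187823·1.1818 + -0.007909·19.1601 = 0.0704  (Boeing)
  w_3 = 0.187823·1.9959 + -0.007909·1.1189 = 0.3660  (Tesla)
  w_4 = 0.187823·1.2979 + -0.007909·16.5640 = 0.1128  (Unilever)
  w_5 = 0.187823·0.8449 + -0.007909·19.4611 = 0.0048  (Exxon)
  w_6 = 0.187823·0.4376 + -0.007909·11.8445 = -0.0115  (Merck)
Σw_i=1.0000  μᵀw=0.1570
σ²=wᵀΣw=λ₁·μ_p+λ₂ = 0.187823·0.157 + -0.007909 = 0.021579 ≈ 0.0216

0.3197


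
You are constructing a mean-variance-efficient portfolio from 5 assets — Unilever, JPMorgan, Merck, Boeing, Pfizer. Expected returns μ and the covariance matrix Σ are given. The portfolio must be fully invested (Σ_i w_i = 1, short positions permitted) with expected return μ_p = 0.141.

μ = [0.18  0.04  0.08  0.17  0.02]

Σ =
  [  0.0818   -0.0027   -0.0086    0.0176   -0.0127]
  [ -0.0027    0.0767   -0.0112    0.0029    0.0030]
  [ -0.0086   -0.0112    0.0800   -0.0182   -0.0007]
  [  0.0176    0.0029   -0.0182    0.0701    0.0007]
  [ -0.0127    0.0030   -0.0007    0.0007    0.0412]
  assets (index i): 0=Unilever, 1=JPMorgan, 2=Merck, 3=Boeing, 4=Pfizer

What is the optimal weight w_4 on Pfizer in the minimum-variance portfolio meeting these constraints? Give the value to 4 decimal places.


x=Σ⁻¹μ = [2.0819  0.7375  1.8703  2.3468  1.0654]
y=Σ⁻¹𝟙 = [16.0683  14.8498  19.8495  14.4883  28.2347]
a=μᵀx=0.974139  b=𝟙ᵀx=8.101945  c=𝟙ᵀy=93.490551  D=ac−b²=25.431305
λ₁=(c·0.141−b)/D = (93.490551·0.141−8.101945)/25.431305 = 0.199763
λ₂=(a−b·0.141)/D = (0.974139−8.101945·0.141)/25.431305 = -0.006615
w* = 0.199763·x + -0.006615·y:
  w_0 = 0.199763·2.0819 + -0.006615·16.0683 = 0.3096  (Unilever)
  w_1 = 0.199763·0.7375 + -0.006615·14.8498 = 0.0491  (JPMorgan)
  w_2 = 0.199763·1.8703 + -0.006615·19.8495 = 0.2423  (Merck)
  w_3 = 0.199763·2.3468 + -0.006615·14.4883 = 0.3730  (Boeing)
  w_4 = 0.199763·1.0654 + -0.006615·28.2347 = 0.0260  (Pfizer)
Σw_i=1.0000  μᵀw=0.1410
σ²=wᵀΣw=λ₁·μ_p+λ₂ = 0.199763·0.141 + -0.006615 = 0.021551 ≈ 0.0216

0.0260


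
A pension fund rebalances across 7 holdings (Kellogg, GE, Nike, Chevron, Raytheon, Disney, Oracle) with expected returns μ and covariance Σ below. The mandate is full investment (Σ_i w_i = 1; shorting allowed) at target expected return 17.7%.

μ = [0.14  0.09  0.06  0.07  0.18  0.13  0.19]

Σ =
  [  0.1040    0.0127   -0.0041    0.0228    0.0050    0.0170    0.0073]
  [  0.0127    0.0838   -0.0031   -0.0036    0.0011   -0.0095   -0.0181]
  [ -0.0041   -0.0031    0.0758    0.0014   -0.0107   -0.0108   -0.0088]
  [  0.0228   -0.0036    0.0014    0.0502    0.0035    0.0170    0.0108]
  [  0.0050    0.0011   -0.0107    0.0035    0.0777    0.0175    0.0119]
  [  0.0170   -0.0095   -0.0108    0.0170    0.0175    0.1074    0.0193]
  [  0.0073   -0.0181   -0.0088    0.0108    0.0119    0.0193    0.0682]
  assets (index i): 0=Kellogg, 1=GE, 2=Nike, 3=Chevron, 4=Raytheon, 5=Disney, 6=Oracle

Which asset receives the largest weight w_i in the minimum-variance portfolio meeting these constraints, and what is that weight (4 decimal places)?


x=Σ⁻¹μ = [0.7839  1.6704  1.5727  0.1881  1.8939  0.5446  2.8339]
y=Σ⁻¹𝟙 = [2.8675  16.5672  17.8707  13.3689  10.6998  5.4699  15.5266]
a=μᵀx=1.317769  b=𝟙ᵀx=9.487672  c=𝟙ᵀy=82.370610  D=ac−b²=18.529535
λ₁=(c·0.177−b)/D = (82.370610·0.177−9.487672)/18.529535 = 0.274801
λ₂=(a−b·0.177)/D = (1.317769−9.487672·0.177)/18.529535 = -0.019512
w* = 0.274801·x + -0.019512·y:
  w_0 = 0.274801·0.7839 + -0.019512·2.8675 = 0.1595  (Kellogg)
  w_1 = 0.274801·1.6704 + -0.019512·16.5672 = 0.1358  (GE)
  w_2 = 0.274801·1.5727 + -0.019512·17.8707 = 0.0835  (Nike)
  w_3 = 0.274801·0.1881 + -0.019512·13.3689 = -0.2092  (Chevron)
  w_4 = 0.274801·1.8939 + -0.019512·10.6998 = 0.3117  (Raytheon)
  w_5 = 0.274801·0.5446 + -0.019512·5.4699 = 0.0429  (Disney)
  w_6 = 0.274801·2.8339 + -0.019512·15.5266 = 0.4758  (Oracle)
Σw_i=1.0000  μᵀw=0.1770
σ²=wᵀΣw=λ₁·μ_p+λ₂ = 0.274801·0.177 + -0.019512 = 0.029128 ≈ 0.0291

Oracle (0.4758)


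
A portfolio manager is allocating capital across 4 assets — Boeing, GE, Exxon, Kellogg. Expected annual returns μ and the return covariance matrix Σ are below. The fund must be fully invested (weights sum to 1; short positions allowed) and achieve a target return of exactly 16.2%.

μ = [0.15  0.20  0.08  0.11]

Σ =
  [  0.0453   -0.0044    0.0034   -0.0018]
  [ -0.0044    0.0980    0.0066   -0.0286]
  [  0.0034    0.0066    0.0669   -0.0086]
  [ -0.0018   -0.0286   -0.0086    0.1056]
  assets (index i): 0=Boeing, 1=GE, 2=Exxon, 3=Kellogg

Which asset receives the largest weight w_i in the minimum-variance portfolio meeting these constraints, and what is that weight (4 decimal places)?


Boeing (0.4414)

p=Σ⁻¹μ = [3.5742  2.6925  0.9944  1.9128]
q=Σ⁻¹𝟙 = [23.0237  14.6527  14.2592  14.9918]
a=μᵀp=1.364595  b=𝟙ᵀp=9.173932  c=𝟙ᵀq=66.927452  D=ac−b²=7.167826
λ₁=(c·0.162−b)/D = (66.927452·0.162−9.173932)/7.167826 = 0.232751
λ₂=(a−b·0.162)/D = (1.364595−9.173932·0.162)/7.167826 = -0.016962
w* = 0.232751·p + -0.016962·q:
  w_0 = 0.232751·3.5742 + -0.016962·23.0237 = 0.4414  (Boeing)
  w_1 = 0.232751·2.6925 + -0.016962·14.6527 = 0.3781  (GE)
  w_2 = 0.232751·0.9944 + -0.016962·14.2592 = -0.0104  (Exxon)
  w_3 = 0.232751·1.9128 + -0.016962·14.9918 = 0.1909  (Kellogg)
Σw_i=1.0000  μᵀw=0.1620
σ²=wᵀΣw=λ₁·μ_p+λ₂ = 0.232751·0.162 + -0.016962 = 0.020743 ≈ 0.0207


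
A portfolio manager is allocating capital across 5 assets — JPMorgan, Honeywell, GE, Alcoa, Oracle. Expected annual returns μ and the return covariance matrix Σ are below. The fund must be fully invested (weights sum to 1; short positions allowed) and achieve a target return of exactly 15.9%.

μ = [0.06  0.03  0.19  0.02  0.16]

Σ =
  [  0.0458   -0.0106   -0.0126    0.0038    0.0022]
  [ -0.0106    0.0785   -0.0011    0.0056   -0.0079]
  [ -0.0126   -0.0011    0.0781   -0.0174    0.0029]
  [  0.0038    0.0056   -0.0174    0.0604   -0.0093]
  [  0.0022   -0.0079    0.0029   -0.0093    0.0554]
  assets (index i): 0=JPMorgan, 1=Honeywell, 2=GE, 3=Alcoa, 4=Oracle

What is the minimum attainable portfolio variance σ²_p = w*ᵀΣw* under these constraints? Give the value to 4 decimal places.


0.0253

p=Σ⁻¹μ = [2.0774  0.9056  2.9900  1.4429  3.0204]
q=Σ⁻¹𝟙 = [28.9927  17.5552  21.9978  22.8423  22.0856]
a=μᵀp=1.232039  b=𝟙ᵀp=10.436340  c=𝟙ᵀq=113.473604  D=ac−b²=30.886696
λ₁=(c·0.159−b)/D = (113.473604·0.159−10.436340)/30.886696 = 0.246254
λ₂=(a−b·0.159)/D = (1.232039−10.436340·0.159)/30.886696 = -0.013836
w* = 0.246254·p + -0.013836·q:
  w_0 = 0.246254·2.0774 + -0.013836·28.9927 = 0.1104  (JPMorgan)
  w_1 = 0.246254·0.9056 + -0.013836·17.5552 = -0.0199  (Honeywell)
  w_2 = 0.246254·2.9900 + -0.013836·21.9978 = 0.4319  (GE)
  w_3 = 0.246254·1.4429 + -0.013836·22.8423 = 0.0393  (Alcoa)
  w_4 = 0.246254·3.0204 + -0.013836·22.0856 = 0.4382  (Oracle)
Σw_i=1.0000  μᵀw=0.1590
σ²=wᵀΣw=λ₁·μ_p+λ₂ = 0.246254·0.159 + -0.013836 = 0.025319 ≈ 0.0253


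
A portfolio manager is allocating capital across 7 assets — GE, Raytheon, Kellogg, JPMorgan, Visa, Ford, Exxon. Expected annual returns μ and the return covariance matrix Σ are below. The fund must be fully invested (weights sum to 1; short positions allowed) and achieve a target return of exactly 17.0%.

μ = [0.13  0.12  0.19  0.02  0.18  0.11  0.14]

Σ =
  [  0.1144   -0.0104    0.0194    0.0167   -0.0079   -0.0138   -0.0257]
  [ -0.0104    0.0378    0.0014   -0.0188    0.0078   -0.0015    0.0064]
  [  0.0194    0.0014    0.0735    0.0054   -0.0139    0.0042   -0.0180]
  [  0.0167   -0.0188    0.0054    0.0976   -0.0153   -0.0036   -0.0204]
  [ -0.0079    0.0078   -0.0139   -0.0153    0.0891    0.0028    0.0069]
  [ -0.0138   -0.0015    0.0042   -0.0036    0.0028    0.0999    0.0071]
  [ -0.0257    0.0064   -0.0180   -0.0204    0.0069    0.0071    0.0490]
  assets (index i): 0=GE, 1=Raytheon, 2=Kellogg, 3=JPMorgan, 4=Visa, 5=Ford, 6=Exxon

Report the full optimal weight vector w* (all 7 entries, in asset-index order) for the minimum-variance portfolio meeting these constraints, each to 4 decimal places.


0.1096  0.0496  0.3476  -0.0538  0.2151  0.0117  0.3202

g=Σ⁻¹μ = [1.9783  3.1522  3.4977  1.7319  2.3448  0.9141  5.0263]
h=Σ⁻¹𝟙 = [15.7618  32.9239  18.2553  23.1575  13.3589  9.7138  37.4332]
a=μᵀg=2.560940  b=𝟙ᵀg=18.645343  c=𝟙ᵀh=150.604460  D=ac−b²=38.040184
λ₁=(c·0.170−b)/D = (150.604460·0.170−18.645343)/38.040184 = 0.182896
λ₂=(a−b·0.170)/D = (2.560940−18.645343·0.170)/38.040184 = -0.016003
w* = 0.182896·g + -0.016003·h:
  w_0 = 0.182896·1.9783 + -0.016003·15.7618 = 0.1096  (GE)
  w_1 = 0.182896·3.1522 + -0.016003·32.9239 = 0.0496  (Raytheon)
  w_2 = 0.182896·3.4977 + -0.016003·18.2553 = 0.3476  (Kellogg)
  w_3 = 0.182896·1.7319 + -0.016003·23.1575 = -0.0538  (JPMorgan)
  w_4 = 0.182896·2.3448 + -0.016003·13.3589 = 0.2151  (Visa)
  w_5 = 0.182896·0.9141 + -0.016003·9.7138 = 0.0117  (Ford)
  w_6 = 0.182896·5.0263 + -0.016003·37.4332 = 0.3202  (Exxon)
Σw_i=1.0000  μᵀw=0.1700
σ²=wᵀΣw=λ₁·μ_p+λ₂ = 0.182896·0.170 + -0.016003 = 0.015089 ≈ 0.0151


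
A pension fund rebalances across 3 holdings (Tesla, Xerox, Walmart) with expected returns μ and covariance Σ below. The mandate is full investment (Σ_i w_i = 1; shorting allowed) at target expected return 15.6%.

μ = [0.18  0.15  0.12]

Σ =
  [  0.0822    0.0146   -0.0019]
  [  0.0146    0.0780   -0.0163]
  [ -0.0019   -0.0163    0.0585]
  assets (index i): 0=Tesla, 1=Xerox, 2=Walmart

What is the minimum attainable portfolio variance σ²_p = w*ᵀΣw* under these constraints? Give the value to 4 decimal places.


p=Σ⁻¹μ = [1.8725  2.1385  2.7079]
q=Σ⁻¹𝟙 = [9.9135  15.5073  21.7368]
a=μᵀp=0.982782  b=𝟙ᵀp=6.718960  c=𝟙ᵀq=47.157728  D=ac−b²=1.201347
λ₁=(c·0.156−b)/D = (47.157728·0.156−6.718960)/1.201347 = 0.530776
λ₂=(a−b·0.156)/D = (0.982782−6.718960·0.156)/1.201347 = -0.054419
w* = 0.530776·p + -0.054419·q:
  w_0 = 0.530776·1.8725 + -0.054419·9.9135 = 0.4544  (Tesla)
  w_1 = 0.530776·2.1385 + -0.054419·15.5073 = 0.2912  (Xerox)
  w_2 = 0.530776·2.7079 + -0.054419·21.7368 = 0.2544  (Walmart)
Σw_i=1.0000  μᵀw=0.1560
σ²=wᵀΣw=λ₁·μ_p+λ₂ = 0.530776·0.156 + -0.054419 = 0.028382 ≈ 0.0284

0.0284


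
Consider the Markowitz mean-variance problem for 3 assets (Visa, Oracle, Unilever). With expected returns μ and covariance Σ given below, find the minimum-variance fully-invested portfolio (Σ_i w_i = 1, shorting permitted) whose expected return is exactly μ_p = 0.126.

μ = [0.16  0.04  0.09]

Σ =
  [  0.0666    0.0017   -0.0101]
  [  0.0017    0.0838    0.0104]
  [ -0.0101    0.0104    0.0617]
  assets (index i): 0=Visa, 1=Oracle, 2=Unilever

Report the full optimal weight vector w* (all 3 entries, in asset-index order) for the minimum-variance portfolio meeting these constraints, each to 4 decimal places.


0.5526  0.0536  0.3938

x=Σ⁻¹μ = [2.6804  0.1915  1.8652]
y=Σ⁻¹𝟙 = [17.4247  9.4111  17.4735]
a=μᵀx=0.604383  b=𝟙ᵀx=4.737006  c=𝟙ᵀy=44.309289  D=ac−b²=4.340538
λ₁=(c·0.126−b)/D = (44.309289·0.126−4.737006)/4.340538 = 0.194899
λ₂=(a−b·0.126)/D = (0.604383−4.737006·0.126)/4.340538 = 0.001732
w* = 0.194899·x + 0.001732·y:
  w_0 = 0.194899·2.6804 + 0.001732·17.4247 = 0.5526  (Visa)
  w_1 = 0.194899·0.1915 + 0.001732·9.4111 = 0.0536  (Oracle)
  w_2 = 0.194899·1.8652 + 0.001732·17.4735 = 0.3938  (Unilever)
Σw_i=1.0000  μᵀw=0.1260
σ²=wᵀΣw=λ₁·μ_p+λ₂ = 0.194899·0.126 + 0.001732 = 0.026290 ≈ 0.0263


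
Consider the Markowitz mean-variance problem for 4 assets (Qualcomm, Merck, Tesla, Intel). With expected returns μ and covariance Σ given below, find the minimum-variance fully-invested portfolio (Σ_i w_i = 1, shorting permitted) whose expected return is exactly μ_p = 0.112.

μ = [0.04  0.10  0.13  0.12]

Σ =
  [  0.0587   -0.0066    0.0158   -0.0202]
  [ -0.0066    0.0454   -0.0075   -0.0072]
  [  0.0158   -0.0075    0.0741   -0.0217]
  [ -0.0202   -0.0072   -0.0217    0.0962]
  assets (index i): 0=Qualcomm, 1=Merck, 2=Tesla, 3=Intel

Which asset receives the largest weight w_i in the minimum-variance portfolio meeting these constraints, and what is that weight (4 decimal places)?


Merck (0.3533)

u=Σ⁻¹μ = [1.1501  3.1452  2.4974  2.2876]
v=Σ⁻¹𝟙 = [23.2177  31.8462  18.1358  21.7447]
a=μᵀu=0.959707  b=𝟙ᵀu=9.080352  c=𝟙ᵀv=94.944471  D=ac−b²=8.666047
λ₁=(c·0.112−b)/D = (94.944471·0.112−9.080352)/8.666047 = 0.179255
λ₂=(a−b·0.112)/D = (0.959707−9.080352·0.112)/8.666047 = -0.006611
w* = 0.179255·u + -0.006611·v:
  w_0 = 0.179255·1.1501 + -0.006611·23.2177 = 0.0527  (Qualcomm)
  w_1 = 0.179255·3.1452 + -0.006611·31.8462 = 0.3533  (Merck)
  w_2 = 0.179255·2.4974 + -0.006611·18.1358 = 0.3278  (Tesla)
  w_3 = 0.179255·2.2876 + -0.006611·21.7447 = 0.2663  (Intel)
Σw_i=1.0000  μᵀw=0.1120
σ²=wᵀΣw=λ₁·μ_p+λ₂ = 0.179255·0.112 + -0.006611 = 0.013465 ≈ 0.0135


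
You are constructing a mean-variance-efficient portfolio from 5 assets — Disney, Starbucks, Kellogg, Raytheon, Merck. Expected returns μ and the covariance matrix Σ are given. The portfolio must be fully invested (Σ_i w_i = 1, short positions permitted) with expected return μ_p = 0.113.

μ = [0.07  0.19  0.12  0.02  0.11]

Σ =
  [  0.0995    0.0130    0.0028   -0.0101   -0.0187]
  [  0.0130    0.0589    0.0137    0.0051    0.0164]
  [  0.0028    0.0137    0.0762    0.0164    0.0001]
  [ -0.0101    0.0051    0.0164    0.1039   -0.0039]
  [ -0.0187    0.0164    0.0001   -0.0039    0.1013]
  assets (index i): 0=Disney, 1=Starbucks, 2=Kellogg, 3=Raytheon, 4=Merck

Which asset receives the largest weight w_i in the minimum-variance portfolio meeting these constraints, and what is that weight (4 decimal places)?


Starbucks (0.2667)

u=Σ⁻¹μ = [0.4585  2.6707  1.0849  -0.0377  0.7356]
v=Σ⁻¹𝟙 = [11.7154  8.3831  9.1655  9.3192  11.0269]
a=μᵀu=0.749883  b=𝟙ᵀu=4.912066  c=𝟙ᵀv=49.610059  D=ac−b²=13.073366
λ₁=(c·0.113−b)/D = (49.610059·0.113−4.912066)/13.073366 = 0.053075
λ₂=(a−b·0.113)/D = (0.749883−4.912066·0.113)/13.073366 = 0.014902
w* = 0.053075·u + 0.014902·v:
  w_0 = 0.053075·0.4585 + 0.014902·11.7154 = 0.1989  (Disney)
  w_1 = 0.053075·2.6707 + 0.014902·8.3831 = 0.2667  (Starbucks)
  w_2 = 0.053075·1.0849 + 0.014902·9.1655 = 0.1942  (Kellogg)
  w_3 = 0.053075·-0.0377 + 0.014902·9.3192 = 0.1369  (Raytheon)
  w_4 = 0.053075·0.7356 + 0.014902·11.0269 = 0.2034  (Merck)
Σw_i=1.0000  μᵀw=0.1130
σ²=wᵀΣw=λ₁·μ_p+λ₂ = 0.053075·0.113 + 0.014902 = 0.020900 ≈ 0.0209


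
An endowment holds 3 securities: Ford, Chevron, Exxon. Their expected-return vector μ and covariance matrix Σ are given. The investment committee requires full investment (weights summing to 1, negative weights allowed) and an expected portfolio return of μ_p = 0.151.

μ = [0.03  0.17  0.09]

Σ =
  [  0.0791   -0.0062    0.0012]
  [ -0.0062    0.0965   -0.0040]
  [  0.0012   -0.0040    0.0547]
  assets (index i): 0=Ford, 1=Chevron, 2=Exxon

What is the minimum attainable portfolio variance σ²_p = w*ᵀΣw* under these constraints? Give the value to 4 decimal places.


x=Σ⁻¹μ = [0.4987  1.8671  1.7709]
y=Σ⁻¹𝟙 = [13.2965  11.9990  18.8673]
a=μᵀx=0.491755  b=𝟙ᵀx=4.136787  c=𝟙ᵀy=44.162826  D=ac−b²=4.604265
λ₁=(c·0.151−b)/D = (44.162826·0.151−4.136787)/4.604265 = 0.549881
λ₂=(a−b·0.151)/D = (0.491755−4.136787·0.151)/4.604265 = -0.028865
w* = 0.549881·x + -0.028865·y:
  w_0 = 0.549881·0.4987 + -0.028865·13.2965 = -0.1095  (Ford)
  w_1 = 0.549881·1.8671 + -0.028865·11.9990 = 0.6803  (Chevron)
  w_2 = 0.549881·1.7709 + -0.028865·18.8673 = 0.4292  (Exxon)
Σw_i=1.0000  μᵀw=0.1510
σ²=wᵀΣw=λ₁·μ_p+λ₂ = 0.549881·0.151 + -0.028865 = 0.054167 ≈ 0.0542

0.0542


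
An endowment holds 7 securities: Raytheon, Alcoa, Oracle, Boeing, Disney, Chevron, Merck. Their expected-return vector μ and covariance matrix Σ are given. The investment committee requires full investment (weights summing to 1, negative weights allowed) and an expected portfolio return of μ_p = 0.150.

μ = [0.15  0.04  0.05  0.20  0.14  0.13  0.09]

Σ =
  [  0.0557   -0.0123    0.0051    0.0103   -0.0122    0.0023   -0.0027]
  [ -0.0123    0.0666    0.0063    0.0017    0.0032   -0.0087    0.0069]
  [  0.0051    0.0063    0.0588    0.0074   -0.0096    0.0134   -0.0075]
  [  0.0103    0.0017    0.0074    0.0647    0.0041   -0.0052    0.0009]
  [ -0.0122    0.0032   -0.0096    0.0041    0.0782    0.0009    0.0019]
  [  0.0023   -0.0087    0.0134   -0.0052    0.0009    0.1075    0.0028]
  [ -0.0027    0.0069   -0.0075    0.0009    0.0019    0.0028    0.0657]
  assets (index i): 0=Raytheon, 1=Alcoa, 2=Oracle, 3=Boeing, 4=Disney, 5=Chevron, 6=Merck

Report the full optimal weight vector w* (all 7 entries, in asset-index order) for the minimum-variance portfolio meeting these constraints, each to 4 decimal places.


0.2685  0.0503  -0.0160  0.2835  0.1926  0.1240  0.0972

g=Σ⁻¹μ = [2.8671  0.9582  0.4004  2.5149  2.0701  1.2464  1.2853]
h=Σ⁻¹𝟙 = [22.4964  16.2236  14.9393  9.1385  16.5250  8.1797  15.1951]
a=μᵀg=1.558929  b=𝟙ᵀg=11.342502  c=𝟙ᵀh=102.697653  D=ac−b²=31.445987
λ₁=(c·0.150−b)/D = (102.697653·0.150−11.342502)/31.445987 = 0.129179
λ₂=(a−b·0.150)/D = (1.558929−11.342502·0.150)/31.445987 = -0.004530
w* = 0.129179·g + -0.004530·h:
  w_0 = 0.129179·2.8671 + -0.004530·22.4964 = 0.2685  (Raytheon)
  w_1 = 0.129179·0.9582 + -0.004530·16.2236 = 0.0503  (Alcoa)
  w_2 = 0.129179·0.4004 + -0.004530·14.9393 = -0.0160  (Oracle)
  w_3 = 0.129179·2.5149 + -0.004530·9.1385 = 0.2835  (Boeing)
  w_4 = 0.129179·2.0701 + -0.004530·16.5250 = 0.1926  (Disney)
  w_5 = 0.129179·1.2464 + -0.004530·8.1797 = 0.1240  (Chevron)
  w_6 = 0.129179·1.2853 + -0.004530·15.1951 = 0.0972  (Merck)
Σw_i=1.0000  μᵀw=0.1500
σ²=wᵀΣw=λ₁·μ_p+λ₂ = 0.129179·0.150 + -0.004530 = 0.014847 ≈ 0.0148


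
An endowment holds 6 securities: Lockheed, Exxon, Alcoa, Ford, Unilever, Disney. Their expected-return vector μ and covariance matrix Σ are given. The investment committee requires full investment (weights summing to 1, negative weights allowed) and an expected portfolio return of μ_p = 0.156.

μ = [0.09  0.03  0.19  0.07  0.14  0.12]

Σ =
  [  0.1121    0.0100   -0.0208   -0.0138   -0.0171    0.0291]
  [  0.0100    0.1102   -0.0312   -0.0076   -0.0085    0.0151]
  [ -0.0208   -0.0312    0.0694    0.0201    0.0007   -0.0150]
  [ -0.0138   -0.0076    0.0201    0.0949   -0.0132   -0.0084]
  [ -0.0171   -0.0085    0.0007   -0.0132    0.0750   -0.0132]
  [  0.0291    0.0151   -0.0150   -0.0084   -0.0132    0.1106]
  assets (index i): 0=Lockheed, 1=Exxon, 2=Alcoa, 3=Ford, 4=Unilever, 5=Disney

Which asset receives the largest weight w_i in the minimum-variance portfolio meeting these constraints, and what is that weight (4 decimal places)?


u=Σ⁻¹μ = [1.5411  1.2869  3.8363  0.7532  2.7078  1.4045]
v=Σ⁻¹𝟙 = [14.3331  15.8042  24.0495  12.7619  22.1723  9.9899]
a=μᵀu=1.506553  b=𝟙ᵀu=11.529736  c=𝟙ᵀv=99.110764  D=ac−b²=16.380799
λ₁=(c·0.156−b)/D = (99.110764·0.156−11.529736)/16.380799 = 0.240009
λ₂=(a−b·0.156)/D = (1.506553−11.529736·0.156)/16.380799 = -0.017831
w* = 0.240009·u + -0.017831·v:
  w_0 = 0.240009·1.5411 + -0.017831·14.3331 = 0.1143  (Lockheed)
  w_1 = 0.240009·1.2869 + -0.017831·15.8042 = 0.0271  (Exxon)
  w_2 = 0.240009·3.8363 + -0.017831·24.0495 = 0.4919  (Alcoa)
  w_3 = 0.240009·0.7532 + -0.017831·12.7619 = -0.0468  (Ford)
  w_4 = 0.240009·2.7078 + -0.017831·22.1723 = 0.2545  (Unilever)
  w_5 = 0.240009·1.4045 + -0.017831·9.9899 = 0.1590  (Disney)
Σw_i=1.0000  μᵀw=0.1560
σ²=wᵀΣw=λ₁·μ_p+λ₂ = 0.240009·0.156 + -0.017831 = 0.019610 ≈ 0.0196

Alcoa (0.4919)


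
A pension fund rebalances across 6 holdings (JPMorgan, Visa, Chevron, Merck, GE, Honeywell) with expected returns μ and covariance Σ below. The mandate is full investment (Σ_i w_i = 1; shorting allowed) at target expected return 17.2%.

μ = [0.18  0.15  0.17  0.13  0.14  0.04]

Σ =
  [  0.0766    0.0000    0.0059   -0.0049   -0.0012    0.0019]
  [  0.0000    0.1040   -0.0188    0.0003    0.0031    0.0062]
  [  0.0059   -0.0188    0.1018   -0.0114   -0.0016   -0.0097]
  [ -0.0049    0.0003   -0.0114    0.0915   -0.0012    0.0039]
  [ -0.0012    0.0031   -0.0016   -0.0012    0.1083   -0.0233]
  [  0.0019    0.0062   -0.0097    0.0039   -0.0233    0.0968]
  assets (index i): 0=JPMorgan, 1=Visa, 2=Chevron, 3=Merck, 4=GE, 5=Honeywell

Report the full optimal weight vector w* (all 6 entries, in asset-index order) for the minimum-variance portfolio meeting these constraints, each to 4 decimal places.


p=Σ⁻¹μ = [2.3032  1.7371  2.1536  1.7939  1.4831  0.7573]
q=Σ⁻¹𝟙 = [12.6660  10.9579  14.0106  12.9144  12.2531  13.2131]
a=μᵀp=1.512387  b=𝟙ᵀp=10.228190  c=𝟙ᵀq=76.015060  D=ac−b²=10.348302
λ₁=(c·0.172−b)/D = (76.015060·0.172−10.228190)/10.348302 = 0.275060
λ₂=(a−b·0.172)/D = (1.512387−10.228190·0.172)/10.348302 = -0.023855
w* = 0.275060·p + -0.023855·q:
  w_0 = 0.275060·2.3032 + -0.023855·12.6660 = 0.3314  (JPMorgan)
  w_1 = 0.275060·1.7371 + -0.023855·10.9579 = 0.2164  (Visa)
  w_2 = 0.275060·2.1536 + -0.023855·14.0106 = 0.2581  (Chevron)
  w_3 = 0.275060·1.7939 + -0.023855·12.9144 = 0.1854  (Merck)
  w_4 = 0.275060·1.4831 + -0.023855·12.2531 = 0.1156  (GE)
  w_5 = 0.275060·0.7573 + -0.023855·13.2131 = -0.1069  (Honeywell)
Σw_i=1.0000  μᵀw=0.1720
σ²=wᵀΣw=λ₁·μ_p+λ₂ = 0.275060·0.172 + -0.023855 = 0.023455 ≈ 0.0235

0.3314  0.2164  0.2581  0.1854  0.1156  -0.1069


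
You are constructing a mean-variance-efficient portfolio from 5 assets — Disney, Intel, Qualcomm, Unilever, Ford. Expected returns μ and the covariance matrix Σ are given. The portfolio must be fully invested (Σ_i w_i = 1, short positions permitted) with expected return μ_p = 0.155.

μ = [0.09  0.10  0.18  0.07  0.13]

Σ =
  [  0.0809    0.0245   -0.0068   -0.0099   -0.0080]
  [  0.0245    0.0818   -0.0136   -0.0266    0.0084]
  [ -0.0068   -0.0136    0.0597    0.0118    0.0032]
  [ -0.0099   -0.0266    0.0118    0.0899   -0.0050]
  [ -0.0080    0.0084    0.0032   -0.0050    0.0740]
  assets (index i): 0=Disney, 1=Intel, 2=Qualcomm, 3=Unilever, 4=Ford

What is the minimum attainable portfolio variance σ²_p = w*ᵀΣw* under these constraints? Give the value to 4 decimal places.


p=Σ⁻¹μ = [1.1973  1.5695  3.2147  1.0441  1.6396]
q=Σ⁻¹𝟙 = [12.5064  15.0640  17.8509  15.3613  13.4216]
a=μᵀp=1.129594  b=𝟙ᵀp=8.665245  c=𝟙ᵀq=74.204259  D=ac−b²=8.734217
λ₁=(c·0.155−b)/D = (74.204259·0.155−8.665245)/8.734217 = 0.324747
λ₂=(a−b·0.155)/D = (1.129594−8.665245·0.155)/8.734217 = -0.024446
w* = 0.324747·p + -0.024446·q:
  w_0 = 0.324747·1.1973 + -0.024446·12.5064 = 0.0831  (Disney)
  w_1 = 0.324747·1.5695 + -0.024446·15.0640 = 0.1414  (Intel)
  w_2 = 0.324747·3.2147 + -0.024446·17.8509 = 0.6076  (Qualcomm)
  w_3 = 0.324747·1.0441 + -0.024446·15.3613 = -0.0365  (Unilever)
  w_4 = 0.324747·1.6396 + -0.024446·13.4216 = 0.2043  (Ford)
Σw_i=1.0000  μᵀw=0.1550
σ²=wᵀΣw=λ₁·μ_p+λ₂ = 0.324747·0.155 + -0.024446 = 0.025890 ≈ 0.0259

0.0259


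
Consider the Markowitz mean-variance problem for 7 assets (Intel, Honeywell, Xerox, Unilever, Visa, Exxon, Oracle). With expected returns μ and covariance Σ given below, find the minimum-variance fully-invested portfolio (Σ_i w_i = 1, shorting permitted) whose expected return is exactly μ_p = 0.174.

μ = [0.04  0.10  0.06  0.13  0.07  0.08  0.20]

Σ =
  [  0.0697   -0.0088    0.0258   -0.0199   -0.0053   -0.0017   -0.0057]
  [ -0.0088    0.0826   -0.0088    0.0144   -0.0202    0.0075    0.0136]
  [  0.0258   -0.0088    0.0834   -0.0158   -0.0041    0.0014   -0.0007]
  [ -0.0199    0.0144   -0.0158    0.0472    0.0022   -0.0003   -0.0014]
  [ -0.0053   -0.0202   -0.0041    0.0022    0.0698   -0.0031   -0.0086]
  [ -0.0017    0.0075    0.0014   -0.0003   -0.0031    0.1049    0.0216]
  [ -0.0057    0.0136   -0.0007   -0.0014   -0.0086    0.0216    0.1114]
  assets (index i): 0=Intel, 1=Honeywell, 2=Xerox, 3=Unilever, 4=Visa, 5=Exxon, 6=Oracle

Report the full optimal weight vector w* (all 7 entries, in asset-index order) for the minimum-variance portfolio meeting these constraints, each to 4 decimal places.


-0.0429  -0.0363  0.0440  0.5670  0.0060  -0.0845  0.5467

x=Σ⁻¹μ = [1.5670  0.9354  1.0791  3.4741  1.5926  0.3806  1.8609]
y=Σ⁻¹𝟙 = [22.3371  13.6443  13.2349  30.1988  21.2534  7.5862  9.0863]
a=μᵀx=1.186716  b=𝟙ᵀx=10.889750  c=𝟙ᵀy=117.341017  D=ac−b²=20.663742
λ₁=(c·0.174−b)/D = (117.341017·0.174−10.889750)/20.663742 = 0.461078
λ₂=(a−b·0.174)/D = (1.186716−10.889750·0.174)/20.663742 = -0.034268
w* = 0.461078·x + -0.034268·y:
  w_0 = 0.461078·1.5670 + -0.034268·22.3371 = -0.0429  (Intel)
  w_1 = 0.461078·0.9354 + -0.034268·13.6443 = -0.0363  (Honeywell)
  w_2 = 0.461078·1.0791 + -0.034268·13.2349 = 0.0440  (Xerox)
  w_3 = 0.461078·3.4741 + -0.034268·30.1988 = 0.5670  (Unilever)
  w_4 = 0.461078·1.5926 + -0.034268·21.2534 = 0.0060  (Visa)
  w_5 = 0.461078·0.3806 + -0.034268·7.5862 = -0.0845  (Exxon)
  w_6 = 0.461078·1.8609 + -0.034268·9.0863 = 0.5467  (Oracle)
Σw_i=1.0000  μᵀw=0.1740
σ²=wᵀΣw=λ₁·μ_p+λ₂ = 0.461078·0.174 + -0.034268 = 0.045960 ≈ 0.0460


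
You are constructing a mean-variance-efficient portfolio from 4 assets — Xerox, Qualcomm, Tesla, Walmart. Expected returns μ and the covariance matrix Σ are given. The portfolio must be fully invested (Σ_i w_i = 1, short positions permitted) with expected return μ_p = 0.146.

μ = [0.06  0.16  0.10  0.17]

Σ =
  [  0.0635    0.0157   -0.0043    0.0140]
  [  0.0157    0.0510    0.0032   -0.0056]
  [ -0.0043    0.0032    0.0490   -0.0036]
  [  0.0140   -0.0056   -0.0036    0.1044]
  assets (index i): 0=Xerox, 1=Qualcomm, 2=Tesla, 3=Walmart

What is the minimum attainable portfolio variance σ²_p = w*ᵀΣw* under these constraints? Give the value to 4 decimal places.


0.0207

x=Σ⁻¹μ = [-0.1476  3.2678  1.9534  1.8908]
y=Σ⁻¹𝟙 = [11.1029  15.9308  21.0526  9.6701]
a=μᵀx=1.030754  b=𝟙ᵀx=6.964276  c=𝟙ᵀy=57.756337  D=ac−b²=11.031450
λ₁=(c·0.146−b)/D = (57.756337·0.146−6.964276)/11.031450 = 0.133088
λ₂=(a−b·0.146)/D = (1.030754−6.964276·0.146)/11.031450 = 0.001266
w* = 0.133088·x + 0.001266·y:
  w_0 = 0.133088·-0.1476 + 0.001266·11.1029 = -0.0056  (Xerox)
  w_1 = 0.133088·3.2678 + 0.001266·15.9308 = 0.4551  (Qualcomm)
  w_2 = 0.133088·1.9534 + 0.001266·21.0526 = 0.2866  (Tesla)
  w_3 = 0.133088·1.8908 + 0.001266·9.6701 = 0.2639  (Walmart)
Σw_i=1.0000  μᵀw=0.1460
σ²=wᵀΣw=λ₁·μ_p+λ₂ = 0.133088·0.146 + 0.001266 = 0.020697 ≈ 0.0207


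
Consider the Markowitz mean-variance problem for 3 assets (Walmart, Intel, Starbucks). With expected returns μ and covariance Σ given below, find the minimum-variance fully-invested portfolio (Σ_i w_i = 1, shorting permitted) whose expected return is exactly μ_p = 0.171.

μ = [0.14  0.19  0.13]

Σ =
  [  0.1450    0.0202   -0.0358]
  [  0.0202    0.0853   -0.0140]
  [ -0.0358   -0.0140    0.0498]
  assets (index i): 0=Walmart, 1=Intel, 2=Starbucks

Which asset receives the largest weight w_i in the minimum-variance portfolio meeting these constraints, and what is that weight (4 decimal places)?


u=Σ⁻¹μ = [1.7392  2.5677  4.5826]
v=Σ⁻¹𝟙 = [13.2141  14.0994  33.5433]
a=μᵀu=1.327087  b=𝟙ᵀu=8.889492  c=𝟙ᵀv=60.856808  D=ac−b²=1.739235
λ₁=(c·0.171−b)/D = (60.856808·0.171−8.889492)/1.739235 = 0.872235
λ₂=(a−b·0.171)/D = (1.327087−8.889492·0.171)/1.739235 = -0.110977
w* = 0.872235·u + -0.110977·v:
  w_0 = 0.872235·1.7392 + -0.110977·13.2141 = 0.0506  (Walmart)
  w_1 = 0.872235·2.5677 + -0.110977·14.0994 = 0.6749  (Intel)
  w_2 = 0.872235·4.5826 + -0.110977·33.5433 = 0.2745  (Starbucks)
Σw_i=1.0000  μᵀw=0.1710
σ²=wᵀΣw=λ₁·μ_p+λ₂ = 0.872235·0.171 + -0.110977 = 0.038175 ≈ 0.0382

Intel (0.6749)


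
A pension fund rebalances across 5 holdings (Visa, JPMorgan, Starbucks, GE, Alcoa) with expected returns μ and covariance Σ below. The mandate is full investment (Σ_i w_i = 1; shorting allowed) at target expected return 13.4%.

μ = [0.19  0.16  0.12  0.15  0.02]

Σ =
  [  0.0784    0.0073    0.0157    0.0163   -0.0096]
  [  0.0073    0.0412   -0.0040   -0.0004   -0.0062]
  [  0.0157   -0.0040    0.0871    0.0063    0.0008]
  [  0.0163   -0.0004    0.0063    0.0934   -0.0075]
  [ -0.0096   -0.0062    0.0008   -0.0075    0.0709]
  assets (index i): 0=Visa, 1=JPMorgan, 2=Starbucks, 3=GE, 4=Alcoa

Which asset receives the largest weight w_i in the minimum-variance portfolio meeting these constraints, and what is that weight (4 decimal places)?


JPMorgan (0.3990)

p=Σ⁻¹μ = [1.6772  3.8573  1.1474  1.3307  0.9743]
q=Σ⁻¹𝟙 = [8.3677  26.6753  10.2932  10.1541  18.5280]
a=μᵀp=1.292595  b=𝟙ᵀp=8.986765  c=𝟙ᵀq=74.018297  D=ac−b²=14.913746
λ₁=(c·0.134−b)/D = (74.018297·0.134−8.986765)/14.913746 = 0.062472
λ₂=(a−b·0.134)/D = (1.292595−8.986765·0.134)/14.913746 = 0.005925
w* = 0.062472·p + 0.005925·q:
  w_0 = 0.062472·1.6772 + 0.005925·8.3677 = 0.1544  (Visa)
  w_1 = 0.062472·3.8573 + 0.005925·26.6753 = 0.3990  (JPMorgan)
  w_2 = 0.062472·1.1474 + 0.005925·10.2932 = 0.1327  (Starbucks)
  w_3 = 0.062472·1.3307 + 0.005925·10.1541 = 0.1433  (GE)
  w_4 = 0.062472·0.9743 + 0.005925·18.5280 = 0.1707  (Alcoa)
Σw_i=1.0000  μᵀw=0.1340
σ²=wᵀΣw=λ₁·μ_p+λ₂ = 0.062472·0.134 + 0.005925 = 0.014297 ≈ 0.0143


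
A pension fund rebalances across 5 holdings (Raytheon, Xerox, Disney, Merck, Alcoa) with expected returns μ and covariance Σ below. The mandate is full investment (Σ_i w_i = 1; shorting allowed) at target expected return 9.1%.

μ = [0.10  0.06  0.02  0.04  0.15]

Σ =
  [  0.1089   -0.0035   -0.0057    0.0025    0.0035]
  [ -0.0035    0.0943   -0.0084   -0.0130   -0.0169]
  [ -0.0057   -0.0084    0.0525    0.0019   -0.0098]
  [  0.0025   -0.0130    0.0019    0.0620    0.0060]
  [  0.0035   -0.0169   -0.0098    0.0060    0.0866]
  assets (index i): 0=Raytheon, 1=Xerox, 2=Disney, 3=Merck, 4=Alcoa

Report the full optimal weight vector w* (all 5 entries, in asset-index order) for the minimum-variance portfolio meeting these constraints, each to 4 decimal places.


0.1661  0.2079  0.1625  0.0987  0.3648

p=Σ⁻¹μ = [0.9319  1.2088  1.0263  0.6358  2.0024]
q=Σ⁻¹𝟙 = [10.1941  18.5881  25.5777  17.2385  16.4629]
a=μᵀp=0.512039  b=𝟙ᵀp=5.805225  c=𝟙ᵀq=88.061254  D=ac−b²=11.390135
λ₁=(c·0.091−b)/D = (88.061254·0.091−5.805225)/11.390135 = 0.193883
λ₂=(a−b·0.091)/D = (0.512039−5.805225·0.091)/11.390135 = -0.001426
w* = 0.193883·p + -0.001426·q:
  w_0 = 0.193883·0.9319 + -0.001426·10.1941 = 0.1661  (Raytheon)
  w_1 = 0.193883·1.2088 + -0.001426·18.5881 = 0.2079  (Xerox)
  w_2 = 0.193883·1.0263 + -0.001426·25.5777 = 0.1625  (Disney)
  w_3 = 0.193883·0.6358 + -0.001426·17.2385 = 0.0987  (Merck)
  w_4 = 0.193883·2.0024 + -0.001426·16.4629 = 0.3648  (Alcoa)
Σw_i=1.0000  μᵀw=0.0910
σ²=wᵀΣw=λ₁·μ_p+λ₂ = 0.193883·0.091 + -0.001426 = 0.016218 ≈ 0.0162


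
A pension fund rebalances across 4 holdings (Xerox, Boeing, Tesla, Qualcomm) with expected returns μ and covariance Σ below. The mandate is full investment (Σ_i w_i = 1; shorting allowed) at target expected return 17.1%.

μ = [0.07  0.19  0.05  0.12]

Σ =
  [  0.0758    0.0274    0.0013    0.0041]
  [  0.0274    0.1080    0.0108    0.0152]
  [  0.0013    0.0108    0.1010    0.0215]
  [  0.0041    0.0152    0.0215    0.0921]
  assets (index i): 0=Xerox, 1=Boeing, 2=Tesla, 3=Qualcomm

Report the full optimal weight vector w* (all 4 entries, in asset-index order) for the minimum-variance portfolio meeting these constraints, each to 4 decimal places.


p=Σ⁻¹μ = [0.3154  1.5257  0.1127  1.0108]
q=Σ⁻¹𝟙 = [10.9709  4.6134  7.5988  7.8341]
a=μᵀp=0.438891  b=𝟙ᵀp=2.964549  c=𝟙ᵀq=31.017241  D=ac−b²=4.824641
λ₁=(c·0.171−b)/D = (31.017241·0.171−2.964549)/4.824641 = 0.484886
λ₂=(a−b·0.171)/D = (0.438891−2.964549·0.171)/4.824641 = -0.014104
w* = 0.484886·p + -0.014104·q:
  w_0 = 0.484886·0.3154 + -0.014104·10.9709 = -0.0018  (Xerox)
  w_1 = 0.484886·1.5257 + -0.014104·4.6134 = 0.6747  (Boeing)
  w_2 = 0.484886·0.1127 + -0.014104·7.5988 = -0.0525  (Tesla)
  w_3 = 0.484886·1.0108 + -0.014104·7.8341 = 0.3796  (Qualcomm)
Σw_i=1.0000  μᵀw=0.1710
σ²=wᵀΣw=λ₁·μ_p+λ₂ = 0.484886·0.171 + -0.014104 = 0.068811 ≈ 0.0688

-0.0018  0.6747  -0.0525  0.3796
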